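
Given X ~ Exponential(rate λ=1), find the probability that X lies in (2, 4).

P(2 < X < 4) = ∫_{2}^{4} f(x) dx
where f(x) = e^{- x}
= - \frac{1 - e^{2}}{e^{4}}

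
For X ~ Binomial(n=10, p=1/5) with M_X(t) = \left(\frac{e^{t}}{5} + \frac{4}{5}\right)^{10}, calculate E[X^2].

To find E[X^2], compute M^(2)(0):
M^(1)(t) = 2 \left(\frac{e^{t}}{5} + \frac{4}{5}\right)^{9} e^{t}
M^(2)(t) = 2 \left(\frac{e^{t}}{5} + \frac{4}{5}\right)^{9} e^{t} + \frac{18 \left(\frac{e^{t}}{5} + \frac{4}{5}\right)^{8} e^{2 t}}{5}
M^(2)(0) = \frac{28}{5}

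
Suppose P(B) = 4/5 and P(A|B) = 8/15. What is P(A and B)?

By definition, P(A|B) = P(A ∩ B) / P(B)
So P(A ∩ B) = P(A|B) × P(B)
= 8/15 × 4/5
= 32/75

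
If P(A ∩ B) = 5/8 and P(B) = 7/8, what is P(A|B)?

P(A|B) = P(A ∩ B) / P(B)
= (5/8) / (7/8)
= 5/7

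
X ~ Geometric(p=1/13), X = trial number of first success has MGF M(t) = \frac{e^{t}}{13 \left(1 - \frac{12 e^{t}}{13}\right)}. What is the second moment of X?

To find E[X^2], compute M^(2)(0):
M^(1)(t) = \frac{e^{t}}{13 \left(1 - \frac{12 e^{t}}{13}\right)} + \frac{12 e^{2 t}}{169 \left(1 - \frac{12 e^{t}}{13}\right)^{2}}
M^(2)(t) = \frac{e^{t}}{13 \left(1 - \frac{12 e^{t}}{13}\right)} + \frac{36 e^{2 t}}{169 \left(1 - \frac{12 e^{t}}{13}\right)^{2}} + \frac{288 e^{3 t}}{2197 \left(1 - \frac{12 e^{t}}{13}\right)^{3}}
M^(2)(0) = 325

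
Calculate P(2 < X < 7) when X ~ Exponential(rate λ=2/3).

P(2 < X < 7) = ∫_{2}^{7} f(x) dx
where f(x) = \frac{2 e^{- \frac{2 x}{3}}}{3}
= - \frac{1 - e^{\frac{10}{3}}}{e^{\frac{14}{3}}}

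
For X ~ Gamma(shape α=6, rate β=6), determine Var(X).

For X ~ Gamma(shape α=6, rate β=6):
Var(X) = \frac{1}{6}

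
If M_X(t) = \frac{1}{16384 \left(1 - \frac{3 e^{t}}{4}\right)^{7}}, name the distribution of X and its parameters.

The MGF M(t) = \frac{1}{16384 \left(1 - \frac{3 e^{t}}{4}\right)^{7}} is the standard form for the NegativeBinomial distribution.
Comparing with the known MGF formula identifies: NegBin(r=7, p=1/4), X = failures before r-th success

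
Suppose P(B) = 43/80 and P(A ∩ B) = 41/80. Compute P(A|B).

P(A|B) = P(A ∩ B) / P(B)
= (41/80) / (43/80)
= 41/43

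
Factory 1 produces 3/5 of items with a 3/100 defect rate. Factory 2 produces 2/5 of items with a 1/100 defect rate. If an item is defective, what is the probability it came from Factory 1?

Using Bayes' theorem:
P(F1) = 3/5, P(D|F1) = 3/100
P(F2) = 2/5, P(D|F2) = 1/100
P(D) = P(D|F1)P(F1) + P(D|F2)P(F2)
     = \frac{11}{500}
P(F1|D) = P(D|F1)P(F1) / P(D)
= \frac{9}{11}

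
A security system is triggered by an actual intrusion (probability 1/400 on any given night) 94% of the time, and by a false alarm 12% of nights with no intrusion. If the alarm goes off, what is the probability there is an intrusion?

Let D = the rare event, + = positive/flagged.
P(D) = 1/400
P(+|D) = 94/100 = 47/50
P(+|D') = 12/100 = 3/25
P(+) = P(+|D)P(D) + P(+|D')P(D')
     = \frac{47}{50} × \frac{1}{400} + \frac{3}{25} × \frac{399}{400}
     = \frac{2441}{20000}
P(D|+) = P(+|D)P(D)/P(+) = \frac{47}{2441}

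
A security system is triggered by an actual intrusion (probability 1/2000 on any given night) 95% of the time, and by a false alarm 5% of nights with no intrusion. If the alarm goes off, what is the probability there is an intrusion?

Let D = the rare event, + = positive/flagged.
P(D) = 1/2000
P(+|D) = 95/100 = 19/20
P(+|D') = 5/100 = 1/20
P(+) = P(+|D)P(D) + P(+|D')P(D')
     = \frac{19}{20} × \frac{1}{2000} + \frac{1}{20} × \frac{1999}{2000}
     = \frac{1009}{20000}
P(D|+) = P(+|D)P(D)/P(+) = \frac{19}{2018}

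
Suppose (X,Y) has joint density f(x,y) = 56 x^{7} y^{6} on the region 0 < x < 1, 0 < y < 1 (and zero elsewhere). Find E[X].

E[X] = ∫_0^1 ∫_0^1 x × f(x,y) dy dx
= ∫_0^1 ∫_0^1 x × (56 x^{7} y^{6}) dy dx
= \frac{8}{9}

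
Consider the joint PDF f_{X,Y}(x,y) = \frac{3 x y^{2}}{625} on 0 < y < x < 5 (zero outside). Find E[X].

f_X(x) = ∫_0^x \frac{3 x y^{2}}{625} dy = \frac{x^{4}}{625}
E[X] = ∫_0^5 x × (\frac{x^{4}}{625}) dx = \frac{25}{6}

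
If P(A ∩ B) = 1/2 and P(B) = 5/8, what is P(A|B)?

P(A|B) = P(A ∩ B) / P(B)
= (1/2) / (5/8)
= 4/5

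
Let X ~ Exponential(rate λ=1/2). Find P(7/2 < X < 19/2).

P(7/2 < X < 19/2) = ∫_{7/2}^{19/2} f(x) dx
where f(x) = \frac{e^{- \frac{x}{2}}}{2}
= - \frac{1 - e^{3}}{e^{\frac{19}{4}}}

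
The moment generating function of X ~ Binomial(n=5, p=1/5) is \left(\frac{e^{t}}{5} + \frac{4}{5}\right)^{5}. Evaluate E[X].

To find E[X], compute M^(1)(0):
M^(1)(t) = \left(\frac{e^{t}}{5} + \frac{4}{5}\right)^{4} e^{t}
M^(1)(0) = 1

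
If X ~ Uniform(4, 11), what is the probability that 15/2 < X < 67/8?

P(15/2 < X < 67/8) = ∫_{15/2}^{67/8} f(x) dx
where f(x) = \frac{1}{7}
= \frac{1}{8}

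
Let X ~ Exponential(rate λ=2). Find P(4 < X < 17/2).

P(4 < X < 17/2) = ∫_{4}^{17/2} f(x) dx
where f(x) = 2 e^{- 2 x}
= - \frac{1 - e^{9}}{e^{17}}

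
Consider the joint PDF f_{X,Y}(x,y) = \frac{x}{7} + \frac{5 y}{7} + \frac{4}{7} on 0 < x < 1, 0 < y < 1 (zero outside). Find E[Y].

E[Y] = ∫_0^1 ∫_0^1 y × f(x,y) dx dy
= \frac{47}{84}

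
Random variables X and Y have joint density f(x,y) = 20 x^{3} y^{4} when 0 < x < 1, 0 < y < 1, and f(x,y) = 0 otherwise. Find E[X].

E[X] = ∫_0^1 ∫_0^1 x × f(x,y) dy dx
= ∫_0^1 ∫_0^1 x × (20 x^{3} y^{4}) dy dx
= \frac{4}{5}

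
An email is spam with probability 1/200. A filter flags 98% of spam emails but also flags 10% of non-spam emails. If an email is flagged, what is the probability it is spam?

Let D = the rare event, + = positive/flagged.
P(D) = 1/200
P(+|D) = 98/100 = 49/50
P(+|D') = 10/100 = 1/10
P(+) = P(+|D)P(D) + P(+|D')P(D')
     = \frac{49}{50} × \frac{1}{200} + \frac{1}{10} × \frac{199}{200}
     = \frac{261}{2500}
P(D|+) = P(+|D)P(D)/P(+) = \frac{49}{1044}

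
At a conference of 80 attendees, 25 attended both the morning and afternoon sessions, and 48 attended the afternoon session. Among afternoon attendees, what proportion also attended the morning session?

P(A ∩ B) = 25/80 = 5/16
P(B) = 48/80 = 3/5
P(A|B) = P(A ∩ B) / P(B) = (5/16) / (3/5) = 25/48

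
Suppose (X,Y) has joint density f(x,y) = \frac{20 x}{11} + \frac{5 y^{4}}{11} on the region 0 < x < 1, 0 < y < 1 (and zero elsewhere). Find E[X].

E[X] = ∫_0^1 ∫_0^1 x × f(x,y) dy dx
= ∫_0^1 ∫_0^1 x × (\frac{20 x}{11} + \frac{5 y^{4}}{11}) dy dx
= \frac{43}{66}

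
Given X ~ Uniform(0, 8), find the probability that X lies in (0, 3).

P(0 < X < 3) = ∫_{0}^{3} f(x) dx
where f(x) = \frac{1}{8}
= \frac{3}{8}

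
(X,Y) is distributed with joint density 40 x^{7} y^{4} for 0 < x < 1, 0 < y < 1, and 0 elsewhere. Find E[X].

E[X] = ∫_0^1 ∫_0^1 x × f(x,y) dy dx
= ∫_0^1 ∫_0^1 x × (40 x^{7} y^{4}) dy dx
= \frac{8}{9}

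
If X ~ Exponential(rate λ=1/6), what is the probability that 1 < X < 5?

P(1 < X < 5) = ∫_{1}^{5} f(x) dx
where f(x) = \frac{e^{- \frac{x}{6}}}{6}
= - \frac{1 - e^{\frac{2}{3}}}{e^{\frac{5}{6}}}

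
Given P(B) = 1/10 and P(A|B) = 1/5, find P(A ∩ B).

By definition, P(A|B) = P(A ∩ B) / P(B)
So P(A ∩ B) = P(A|B) × P(B)
= 1/5 × 1/10
= 1/50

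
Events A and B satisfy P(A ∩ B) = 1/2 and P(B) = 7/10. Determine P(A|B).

P(A|B) = P(A ∩ B) / P(B)
= (1/2) / (7/10)
= 5/7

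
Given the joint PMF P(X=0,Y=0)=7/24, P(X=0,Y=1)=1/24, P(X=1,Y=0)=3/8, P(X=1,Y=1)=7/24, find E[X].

First find marginal of X:
P(X=0) = 1/3
P(X=1) = 2/3
E[X] = 0 × 1/3 + 1 × 2/3 = 2/3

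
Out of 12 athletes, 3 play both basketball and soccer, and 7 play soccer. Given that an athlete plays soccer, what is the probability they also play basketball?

P(A ∩ B) = 3/12 = 1/4
P(B) = 7/12
P(A|B) = P(A ∩ B) / P(B) = (1/4) / (7/12) = 3/7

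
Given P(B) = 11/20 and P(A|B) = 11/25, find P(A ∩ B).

By definition, P(A|B) = P(A ∩ B) / P(B)
So P(A ∩ B) = P(A|B) × P(B)
= 11/25 × 11/20
= 121/500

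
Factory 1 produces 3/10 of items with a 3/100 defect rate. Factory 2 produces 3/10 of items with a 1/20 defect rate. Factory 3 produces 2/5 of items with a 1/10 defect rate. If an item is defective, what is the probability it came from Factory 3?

Using Bayes' theorem:
P(F1) = 3/10, P(D|F1) = 3/100
P(F2) = 3/10, P(D|F2) = 1/20
P(F3) = 2/5, P(D|F3) = 1/10
P(D) = P(D|F1)P(F1) + P(D|F2)P(F2) + P(D|F3)P(F3)
     = \frac{8}{125}
P(F3|D) = P(D|F3)P(F3) / P(D)
= \frac{5}{8}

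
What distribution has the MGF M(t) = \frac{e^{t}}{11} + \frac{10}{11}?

The MGF M(t) = \frac{e^{t}}{11} + \frac{10}{11} is the standard form for the Bernoulli distribution.
Comparing with the known MGF formula identifies: Bernoulli(p=1/11)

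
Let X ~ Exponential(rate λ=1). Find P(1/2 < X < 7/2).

P(1/2 < X < 7/2) = ∫_{1/2}^{7/2} f(x) dx
where f(x) = e^{- x}
= - \frac{1 - e^{3}}{e^{\frac{7}{2}}}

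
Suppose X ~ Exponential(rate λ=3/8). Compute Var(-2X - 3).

For X ~ Exponential(rate λ=3/8):
Var(X) = \frac{64}{9}
Var(-2X - 3) = (-2)² × Var(X) = 4 × \frac{64}{9} = \frac{256}{9}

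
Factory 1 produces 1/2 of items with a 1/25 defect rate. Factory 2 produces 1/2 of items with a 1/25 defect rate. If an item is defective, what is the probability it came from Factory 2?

Using Bayes' theorem:
P(F1) = 1/2, P(D|F1) = 1/25
P(F2) = 1/2, P(D|F2) = 1/25
P(D) = P(D|F1)P(F1) + P(D|F2)P(F2)
     = \frac{1}{25}
P(F2|D) = P(D|F2)P(F2) / P(D)
= \frac{1}{2}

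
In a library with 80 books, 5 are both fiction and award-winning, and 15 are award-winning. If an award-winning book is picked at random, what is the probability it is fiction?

P(A ∩ B) = 5/80 = 1/16
P(B) = 15/80 = 3/16
P(A|B) = P(A ∩ B) / P(B) = (1/16) / (3/16) = 1/3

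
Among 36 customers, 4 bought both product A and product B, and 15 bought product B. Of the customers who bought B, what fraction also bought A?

P(A ∩ B) = 4/36 = 1/9
P(B) = 15/36 = 5/12
P(A|B) = P(A ∩ B) / P(B) = (1/9) / (5/12) = 4/15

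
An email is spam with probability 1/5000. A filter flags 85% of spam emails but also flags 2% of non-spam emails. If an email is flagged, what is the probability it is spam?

Let D = the rare event, + = positive/flagged.
P(D) = 1/5000
P(+|D) = 85/100 = 17/20
P(+|D') = 2/100 = 1/50
P(+) = P(+|D)P(D) + P(+|D')P(D')
     = \frac{17}{20} × \frac{1}{5000} + \frac{1}{50} × \frac{4999}{5000}
     = \frac{10083}{500000}
P(D|+) = P(+|D)P(D)/P(+) = \frac{85}{10083}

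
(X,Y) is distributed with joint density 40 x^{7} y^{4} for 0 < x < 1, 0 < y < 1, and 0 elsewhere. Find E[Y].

E[Y] = ∫_0^1 ∫_0^1 y × f(x,y) dx dy
= \frac{5}{6}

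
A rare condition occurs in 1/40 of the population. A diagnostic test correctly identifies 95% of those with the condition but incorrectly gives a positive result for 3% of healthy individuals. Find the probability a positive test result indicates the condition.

Let D = the rare event, + = positive/flagged.
P(D) = 1/40
P(+|D) = 95/100 = 19/20
P(+|D') = 3/100
P(+) = P(+|D)P(D) + P(+|D')P(D')
     = \frac{19}{20} × \frac{1}{40} + \frac{3}{100} × \frac{39}{40}
     = \frac{53}{1000}
P(D|+) = P(+|D)P(D)/P(+) = \frac{95}{212}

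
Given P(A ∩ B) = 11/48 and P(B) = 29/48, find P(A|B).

P(A|B) = P(A ∩ B) / P(B)
= (11/48) / (29/48)
= 11/29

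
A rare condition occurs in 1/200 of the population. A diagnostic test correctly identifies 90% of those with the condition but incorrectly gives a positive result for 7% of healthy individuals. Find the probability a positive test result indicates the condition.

Let D = the rare event, + = positive/flagged.
P(D) = 1/200
P(+|D) = 90/100 = 9/10
P(+|D') = 7/100
P(+) = P(+|D)P(D) + P(+|D')P(D')
     = \frac{9}{10} × \frac{1}{200} + \frac{7}{100} × \frac{199}{200}
     = \frac{1483}{20000}
P(D|+) = P(+|D)P(D)/P(+) = \frac{90}{1483}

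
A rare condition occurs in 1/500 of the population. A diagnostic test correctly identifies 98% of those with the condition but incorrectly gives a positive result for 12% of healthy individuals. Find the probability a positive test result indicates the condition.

Let D = the rare event, + = positive/flagged.
P(D) = 1/500
P(+|D) = 98/100 = 49/50
P(+|D') = 12/100 = 3/25
P(+) = P(+|D)P(D) + P(+|D')P(D')
     = \frac{49}{50} × \frac{1}{500} + \frac{3}{25} × \frac{499}{500}
     = \frac{3043}{25000}
P(D|+) = P(+|D)P(D)/P(+) = \frac{49}{3043}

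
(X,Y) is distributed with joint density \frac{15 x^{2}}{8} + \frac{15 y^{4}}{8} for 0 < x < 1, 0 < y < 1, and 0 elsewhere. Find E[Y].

E[Y] = ∫_0^1 ∫_0^1 y × f(x,y) dx dy
= \frac{5}{8}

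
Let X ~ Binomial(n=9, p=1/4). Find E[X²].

Using the identity E[X²] = Var(X) + (E[X])²:
E[X] = \frac{9}{4}
Var(X) = \frac{27}{16}
E[X²] = \frac{27}{16} + (\frac{9}{4})²
= \frac{27}{4}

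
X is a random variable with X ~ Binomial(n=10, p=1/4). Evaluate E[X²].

Using the identity E[X²] = Var(X) + (E[X])²:
E[X] = \frac{5}{2}
Var(X) = \frac{15}{8}
E[X²] = \frac{15}{8} + (\frac{5}{2})²
= \frac{65}{8}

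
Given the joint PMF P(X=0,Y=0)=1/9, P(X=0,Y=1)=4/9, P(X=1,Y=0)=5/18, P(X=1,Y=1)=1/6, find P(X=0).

P(X=0) = P(X=0,Y=0) + P(X=0,Y=1)
= 1/9 + 4/9
= 5/9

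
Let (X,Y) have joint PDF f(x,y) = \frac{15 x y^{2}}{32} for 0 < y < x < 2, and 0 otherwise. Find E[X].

f_X(x) = ∫_0^x \frac{15 x y^{2}}{32} dy = \frac{5 x^{4}}{32}
E[X] = ∫_0^2 x × (\frac{5 x^{4}}{32}) dx = \frac{5}{3}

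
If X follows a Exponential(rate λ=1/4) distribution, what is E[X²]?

Using the identity E[X²] = Var(X) + (E[X])²:
E[X] = 4
Var(X) = 16
E[X²] = 16 + (4)²
= 32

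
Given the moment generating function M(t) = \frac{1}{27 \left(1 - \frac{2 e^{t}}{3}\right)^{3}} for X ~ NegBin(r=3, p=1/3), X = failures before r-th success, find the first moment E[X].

To find E[X], compute M^(1)(0):
M^(1)(t) = \frac{2 e^{t}}{27 \left(1 - \frac{2 e^{t}}{3}\right)^{4}}
M^(1)(0) = 6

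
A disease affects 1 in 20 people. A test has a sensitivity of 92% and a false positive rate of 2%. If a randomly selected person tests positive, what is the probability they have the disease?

Let D = the rare event, + = positive/flagged.
P(D) = 1/20
P(+|D) = 92/100 = 23/25
P(+|D') = 2/100 = 1/50
P(+) = P(+|D)P(D) + P(+|D')P(D')
     = \frac{23}{25} × \frac{1}{20} + \frac{1}{50} × \frac{19}{20}
     = \frac{13}{200}
P(D|+) = P(+|D)P(D)/P(+) = \frac{46}{65}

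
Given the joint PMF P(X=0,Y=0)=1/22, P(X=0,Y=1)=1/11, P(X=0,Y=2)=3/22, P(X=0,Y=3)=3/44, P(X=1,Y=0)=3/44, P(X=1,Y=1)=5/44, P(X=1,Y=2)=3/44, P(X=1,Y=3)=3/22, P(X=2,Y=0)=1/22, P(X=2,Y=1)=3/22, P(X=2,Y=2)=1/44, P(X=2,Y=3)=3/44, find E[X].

First find marginal of X:
P(X=0) = 15/44
P(X=1) = 17/44
P(X=2) = 3/11
E[X] = 0 × 15/44 + 1 × 17/44 + 2 × 3/11 = 41/44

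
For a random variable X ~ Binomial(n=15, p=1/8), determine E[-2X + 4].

For X ~ Binomial(n=15, p=1/8):
E[X] = \frac{15}{8}
E[-2X + 4] = -2 × E[X] + 4 = \frac{1}{4}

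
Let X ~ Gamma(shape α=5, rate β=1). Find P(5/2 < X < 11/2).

P(5/2 < X < 11/2) = ∫_{5/2}^{11/2} f(x) dx
where f(x) = \frac{x^{4} e^{- x}}{24}
= \frac{-33593 + 4169 e^{3}}{384 e^{\frac{11}{2}}}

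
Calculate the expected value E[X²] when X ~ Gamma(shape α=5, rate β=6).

Using the identity E[X²] = Var(X) + (E[X])²:
E[X] = \frac{5}{6}
Var(X) = \frac{5}{36}
E[X²] = \frac{5}{36} + (\frac{5}{6})²
= \frac{5}{6}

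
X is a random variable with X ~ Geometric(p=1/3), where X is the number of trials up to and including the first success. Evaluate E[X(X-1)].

E[X(X-1)] = E[X² - X] = E[X²] - E[X]
E[X] = 3
E[X²] = Var(X) + (E[X])² = 6 + (3)² = 15
E[X(X-1)] = 15 - 3 = 12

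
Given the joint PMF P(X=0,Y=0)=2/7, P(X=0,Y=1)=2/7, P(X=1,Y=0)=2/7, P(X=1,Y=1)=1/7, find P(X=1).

P(X=1) = P(X=1,Y=0) + P(X=1,Y=1)
= 2/7 + 1/7
= 3/7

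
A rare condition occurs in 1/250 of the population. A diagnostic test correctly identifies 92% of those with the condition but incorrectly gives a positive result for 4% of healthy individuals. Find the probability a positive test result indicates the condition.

Let D = the rare event, + = positive/flagged.
P(D) = 1/250
P(+|D) = 92/100 = 23/25
P(+|D') = 4/100 = 1/25
P(+) = P(+|D)P(D) + P(+|D')P(D')
     = \frac{23}{25} × \frac{1}{250} + \frac{1}{25} × \frac{249}{250}
     = \frac{136}{3125}
P(D|+) = P(+|D)P(D)/P(+) = \frac{23}{272}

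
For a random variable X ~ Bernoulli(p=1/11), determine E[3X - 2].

For X ~ Bernoulli(p=1/11):
E[X] = \frac{1}{11}
E[3X - 2] = 3 × E[X] - 2 = - \frac{19}{11}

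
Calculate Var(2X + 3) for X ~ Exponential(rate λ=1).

For X ~ Exponential(rate λ=1):
Var(X) = 1
Var(2X + 3) = (2)² × Var(X) = 4 × 1 = 4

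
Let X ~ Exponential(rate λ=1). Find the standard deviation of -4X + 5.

For X ~ Exponential(rate λ=1):
Var(X) = 1
SD(X) = √(Var(X)) = √(1) = 1
SD(-4X + 5) = |-4| × SD(X) = 4 × 1 = 4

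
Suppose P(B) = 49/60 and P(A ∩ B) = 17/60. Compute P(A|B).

P(A|B) = P(A ∩ B) / P(B)
= (17/60) / (49/60)
= 17/49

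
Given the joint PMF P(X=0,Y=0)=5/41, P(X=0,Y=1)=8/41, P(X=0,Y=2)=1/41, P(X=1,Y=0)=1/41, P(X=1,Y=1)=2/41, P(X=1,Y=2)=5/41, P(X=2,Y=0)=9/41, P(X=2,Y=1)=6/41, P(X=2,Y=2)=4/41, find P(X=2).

P(X=2) = P(X=2,Y=0) + P(X=2,Y=1) + P(X=2,Y=2)
= 9/41 + 6/41 + 4/41
= 19/41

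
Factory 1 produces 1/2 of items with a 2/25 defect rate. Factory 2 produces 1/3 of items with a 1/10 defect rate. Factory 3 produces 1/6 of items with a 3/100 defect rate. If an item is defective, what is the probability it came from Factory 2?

Using Bayes' theorem:
P(F1) = 1/2, P(D|F1) = 2/25
P(F2) = 1/3, P(D|F2) = 1/10
P(F3) = 1/6, P(D|F3) = 3/100
P(D) = P(D|F1)P(F1) + P(D|F2)P(F2) + P(D|F3)P(F3)
     = \frac{47}{600}
P(F2|D) = P(D|F2)P(F2) / P(D)
= \frac{20}{47}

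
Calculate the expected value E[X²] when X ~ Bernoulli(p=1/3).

Using the identity E[X²] = Var(X) + (E[X])²:
E[X] = \frac{1}{3}
Var(X) = \frac{2}{9}
E[X²] = \frac{2}{9} + (\frac{1}{3})²
= \frac{1}{3}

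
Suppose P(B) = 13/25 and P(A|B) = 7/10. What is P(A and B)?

By definition, P(A|B) = P(A ∩ B) / P(B)
So P(A ∩ B) = P(A|B) × P(B)
= 7/10 × 13/25
= 91/250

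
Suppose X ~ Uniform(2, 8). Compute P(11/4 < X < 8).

P(11/4 < X < 8) = ∫_{11/4}^{8} f(x) dx
where f(x) = \frac{1}{6}
= \frac{7}{8}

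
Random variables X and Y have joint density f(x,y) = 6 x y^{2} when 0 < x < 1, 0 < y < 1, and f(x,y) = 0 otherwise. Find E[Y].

E[Y] = ∫_0^1 ∫_0^1 y × f(x,y) dx dy
= \frac{3}{4}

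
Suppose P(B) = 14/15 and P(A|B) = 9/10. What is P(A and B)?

By definition, P(A|B) = P(A ∩ B) / P(B)
So P(A ∩ B) = P(A|B) × P(B)
= 9/10 × 14/15
= 21/25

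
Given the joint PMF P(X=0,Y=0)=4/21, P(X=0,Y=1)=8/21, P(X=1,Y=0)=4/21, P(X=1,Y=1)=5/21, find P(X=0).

P(X=0) = P(X=0,Y=0) + P(X=0,Y=1)
= 4/21 + 8/21
= 4/7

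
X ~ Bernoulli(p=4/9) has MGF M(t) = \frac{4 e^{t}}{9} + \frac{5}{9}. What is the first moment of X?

To find E[X], compute M^(1)(0):
M^(1)(t) = \frac{4 e^{t}}{9}
M^(1)(0) = \frac{4}{9}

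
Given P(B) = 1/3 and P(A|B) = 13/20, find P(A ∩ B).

By definition, P(A|B) = P(A ∩ B) / P(B)
So P(A ∩ B) = P(A|B) × P(B)
= 13/20 × 1/3
= 13/60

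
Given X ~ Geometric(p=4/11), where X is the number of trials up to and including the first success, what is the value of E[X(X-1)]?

E[X(X-1)] = E[X² - X] = E[X²] - E[X]
E[X] = \frac{11}{4}
E[X²] = Var(X) + (E[X])² = \frac{77}{16} + (\frac{11}{4})² = \frac{99}{8}
E[X(X-1)] = \frac{99}{8} - \frac{11}{4} = \frac{77}{8}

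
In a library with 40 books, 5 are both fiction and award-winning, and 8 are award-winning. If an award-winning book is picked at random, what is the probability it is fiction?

P(A ∩ B) = 5/40 = 1/8
P(B) = 8/40 = 1/5
P(A|B) = P(A ∩ B) / P(B) = (1/8) / (1/5) = 5/8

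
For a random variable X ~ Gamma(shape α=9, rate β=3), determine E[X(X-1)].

E[X(X-1)] = E[X² - X] = E[X²] - E[X]
E[X] = 3
E[X²] = Var(X) + (E[X])² = 1 + (3)² = 10
E[X(X-1)] = 10 - 3 = 7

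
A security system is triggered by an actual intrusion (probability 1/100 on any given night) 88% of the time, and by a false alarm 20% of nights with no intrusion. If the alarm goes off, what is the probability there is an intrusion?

Let D = the rare event, + = positive/flagged.
P(D) = 1/100
P(+|D) = 88/100 = 22/25
P(+|D') = 20/100 = 1/5
P(+) = P(+|D)P(D) + P(+|D')P(D')
     = \frac{22}{25} × \frac{1}{100} + \frac{1}{5} × \frac{99}{100}
     = \frac{517}{2500}
P(D|+) = P(+|D)P(D)/P(+) = \frac{2}{47}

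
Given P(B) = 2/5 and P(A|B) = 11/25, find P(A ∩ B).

By definition, P(A|B) = P(A ∩ B) / P(B)
So P(A ∩ B) = P(A|B) × P(B)
= 11/25 × 2/5
= 22/125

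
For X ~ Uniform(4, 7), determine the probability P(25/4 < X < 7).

P(25/4 < X < 7) = ∫_{25/4}^{7} f(x) dx
where f(x) = \frac{1}{3}
= \frac{1}{4}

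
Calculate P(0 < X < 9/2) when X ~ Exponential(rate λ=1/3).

P(0 < X < 9/2) = ∫_{0}^{9/2} f(x) dx
where f(x) = \frac{e^{- \frac{x}{3}}}{3}
= 1 - e^{- \frac{3}{2}}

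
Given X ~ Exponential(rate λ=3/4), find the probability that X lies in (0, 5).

P(0 < X < 5) = ∫_{0}^{5} f(x) dx
where f(x) = \frac{3 e^{- \frac{3 x}{4}}}{4}
= 1 - e^{- \frac{15}{4}}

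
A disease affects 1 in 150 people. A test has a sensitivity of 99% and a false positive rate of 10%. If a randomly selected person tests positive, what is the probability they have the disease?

Let D = the rare event, + = positive/flagged.
P(D) = 1/150
P(+|D) = 99/100
P(+|D') = 10/100 = 1/10
P(+) = P(+|D)P(D) + P(+|D')P(D')
     = \frac{99}{100} × \frac{1}{150} + \frac{1}{10} × \frac{149}{150}
     = \frac{1589}{15000}
P(D|+) = P(+|D)P(D)/P(+) = \frac{99}{1589}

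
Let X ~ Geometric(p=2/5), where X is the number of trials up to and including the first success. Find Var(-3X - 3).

For X ~ Geometric(p=2/5), where X is the number of trials up to and including the first success:
Var(X) = \frac{15}{4}
Var(-3X - 3) = (-3)² × Var(X) = 9 × \frac{15}{4} = \frac{135}{4}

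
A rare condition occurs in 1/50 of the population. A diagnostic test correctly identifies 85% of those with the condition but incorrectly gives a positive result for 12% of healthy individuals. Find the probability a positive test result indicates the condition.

Let D = the rare event, + = positive/flagged.
P(D) = 1/50
P(+|D) = 85/100 = 17/20
P(+|D') = 12/100 = 3/25
P(+) = P(+|D)P(D) + P(+|D')P(D')
     = \frac{17}{20} × \frac{1}{50} + \frac{3}{25} × \frac{49}{50}
     = \frac{673}{5000}
P(D|+) = P(+|D)P(D)/P(+) = \frac{85}{673}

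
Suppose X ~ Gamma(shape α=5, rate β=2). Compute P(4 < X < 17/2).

P(4 < X < 17/2) = ∫_{4}^{17/2} f(x) dx
where f(x) = \frac{4 x^{4} e^{- 2 x}}{3}
= \frac{3 \left(-11897 + 792 e^{9}\right)}{8 e^{17}}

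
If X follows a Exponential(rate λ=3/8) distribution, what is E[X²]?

Using the identity E[X²] = Var(X) + (E[X])²:
E[X] = \frac{8}{3}
Var(X) = \frac{64}{9}
E[X²] = \frac{64}{9} + (\frac{8}{3})²
= \frac{128}{9}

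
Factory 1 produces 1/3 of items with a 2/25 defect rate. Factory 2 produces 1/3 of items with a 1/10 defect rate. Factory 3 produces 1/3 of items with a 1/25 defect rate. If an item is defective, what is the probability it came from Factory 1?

Using Bayes' theorem:
P(F1) = 1/3, P(D|F1) = 2/25
P(F2) = 1/3, P(D|F2) = 1/10
P(F3) = 1/3, P(D|F3) = 1/25
P(D) = P(D|F1)P(F1) + P(D|F2)P(F2) + P(D|F3)P(F3)
     = \frac{11}{150}
P(F1|D) = P(D|F1)P(F1) / P(D)
= \frac{4}{11}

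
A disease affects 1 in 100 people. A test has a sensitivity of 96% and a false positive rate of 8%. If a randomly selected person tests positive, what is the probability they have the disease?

Let D = the rare event, + = positive/flagged.
P(D) = 1/100
P(+|D) = 96/100 = 24/25
P(+|D') = 8/100 = 2/25
P(+) = P(+|D)P(D) + P(+|D')P(D')
     = \frac{24}{25} × \frac{1}{100} + \frac{2}{25} × \frac{99}{100}
     = \frac{111}{1250}
P(D|+) = P(+|D)P(D)/P(+) = \frac{4}{37}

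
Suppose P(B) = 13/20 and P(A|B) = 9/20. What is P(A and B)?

By definition, P(A|B) = P(A ∩ B) / P(B)
So P(A ∩ B) = P(A|B) × P(B)
= 9/20 × 13/20
= 117/400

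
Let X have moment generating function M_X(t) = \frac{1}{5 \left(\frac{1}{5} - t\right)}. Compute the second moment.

To find E[X^2], compute M^(2)(0):
M^(1)(t) = \frac{1}{5 \left(\frac{1}{5} - t\right)^{2}}
M^(2)(t) = \frac{2}{5 \left(\frac{1}{5} - t\right)^{3}}
M^(2)(0) = 50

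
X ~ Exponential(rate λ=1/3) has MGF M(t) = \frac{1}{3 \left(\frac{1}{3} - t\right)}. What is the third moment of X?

To find E[X^3], compute M^(3)(0):
M^(1)(t) = \frac{1}{3 \left(\frac{1}{3} - t\right)^{2}}
M^(2)(t) = \frac{2}{3 \left(\frac{1}{3} - t\right)^{3}}
M^(3)(t) = \frac{2}{\left(\frac{1}{3} - t\right)^{4}}
M^(3)(0) = 162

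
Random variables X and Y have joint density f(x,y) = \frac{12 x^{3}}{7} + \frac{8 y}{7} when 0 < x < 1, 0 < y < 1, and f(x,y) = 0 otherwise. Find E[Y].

E[Y] = ∫_0^1 ∫_0^1 y × f(x,y) dx dy
= \frac{25}{42}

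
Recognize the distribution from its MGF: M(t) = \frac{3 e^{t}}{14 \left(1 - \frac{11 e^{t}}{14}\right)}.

The MGF M(t) = \frac{3 e^{t}}{14 \left(1 - \frac{11 e^{t}}{14}\right)} is the standard form for the Geometric distribution.
Comparing with the known MGF formula identifies: Geometric(p=3/14), X = trial number of first success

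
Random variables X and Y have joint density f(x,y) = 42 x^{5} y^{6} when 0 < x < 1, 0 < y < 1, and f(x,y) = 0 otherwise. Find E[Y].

E[Y] = ∫_0^1 ∫_0^1 y × f(x,y) dx dy
= \frac{7}{8}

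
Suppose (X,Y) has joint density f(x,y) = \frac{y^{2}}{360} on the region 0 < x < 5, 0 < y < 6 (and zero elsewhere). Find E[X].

f_X(x) = ∫_0^6 \frac{y^{2}}{360} dy = \frac{1}{5}
E[X] = ∫_0^5 x × (\frac{1}{5}) dx = \frac{5}{2}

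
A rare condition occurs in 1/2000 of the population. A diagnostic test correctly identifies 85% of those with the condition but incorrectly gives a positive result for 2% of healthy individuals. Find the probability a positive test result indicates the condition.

Let D = the rare event, + = positive/flagged.
P(D) = 1/2000
P(+|D) = 85/100 = 17/20
P(+|D') = 2/100 = 1/50
P(+) = P(+|D)P(D) + P(+|D')P(D')
     = \frac{17}{20} × \frac{1}{2000} + \frac{1}{50} × \frac{1999}{2000}
     = \frac{4083}{200000}
P(D|+) = P(+|D)P(D)/P(+) = \frac{85}{4083}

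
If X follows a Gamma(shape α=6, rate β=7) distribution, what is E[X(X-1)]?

E[X(X-1)] = E[X² - X] = E[X²] - E[X]
E[X] = \frac{6}{7}
E[X²] = Var(X) + (E[X])² = \frac{6}{49} + (\frac{6}{7})² = \frac{6}{7}
E[X(X-1)] = \frac{6}{7} - \frac{6}{7} = 0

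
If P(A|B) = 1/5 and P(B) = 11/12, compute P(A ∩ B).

By definition, P(A|B) = P(A ∩ B) / P(B)
So P(A ∩ B) = P(A|B) × P(B)
= 1/5 × 11/12
= 11/60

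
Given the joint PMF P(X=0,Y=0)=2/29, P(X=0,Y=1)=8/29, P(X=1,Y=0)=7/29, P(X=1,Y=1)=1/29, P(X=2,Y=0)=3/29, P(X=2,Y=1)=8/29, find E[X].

First find marginal of X:
P(X=0) = 10/29
P(X=1) = 8/29
P(X=2) = 11/29
E[X] = 0 × 10/29 + 1 × 8/29 + 2 × 11/29 = 30/29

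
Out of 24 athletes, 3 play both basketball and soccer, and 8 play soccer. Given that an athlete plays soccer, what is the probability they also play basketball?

P(A ∩ B) = 3/24 = 1/8
P(B) = 8/24 = 1/3
P(A|B) = P(A ∩ B) / P(B) = (1/8) / (1/3) = 3/8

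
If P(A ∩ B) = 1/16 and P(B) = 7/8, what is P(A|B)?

P(A|B) = P(A ∩ B) / P(B)
= (1/16) / (7/8)
= 1/14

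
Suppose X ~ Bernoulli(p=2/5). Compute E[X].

For X ~ Bernoulli(p=2/5), the expected value is:
E[X] = \frac{2}{5}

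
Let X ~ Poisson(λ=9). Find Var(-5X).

For X ~ Poisson(λ=9):
Var(X) = 9
Var(-5X) = (-5)² × Var(X) = 25 × 9 = 225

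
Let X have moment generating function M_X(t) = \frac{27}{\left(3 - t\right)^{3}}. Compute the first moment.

To find E[X], compute M^(1)(0):
M^(1)(t) = \frac{81}{\left(3 - t\right)^{4}}
M^(1)(0) = 1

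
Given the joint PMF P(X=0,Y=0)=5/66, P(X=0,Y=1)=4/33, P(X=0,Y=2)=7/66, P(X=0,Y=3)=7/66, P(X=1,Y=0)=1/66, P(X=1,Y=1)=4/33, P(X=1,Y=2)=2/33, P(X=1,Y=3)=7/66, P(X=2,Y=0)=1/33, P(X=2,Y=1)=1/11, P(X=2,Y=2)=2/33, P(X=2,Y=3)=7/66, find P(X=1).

P(X=1) = P(X=1,Y=0) + P(X=1,Y=1) + P(X=1,Y=2) + P(X=1,Y=3)
= 1/66 + 4/33 + 2/33 + 7/66
= 10/33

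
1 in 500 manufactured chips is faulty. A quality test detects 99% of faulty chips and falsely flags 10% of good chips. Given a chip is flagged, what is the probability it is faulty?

Let D = the rare event, + = positive/flagged.
P(D) = 1/500
P(+|D) = 99/100
P(+|D') = 10/100 = 1/10
P(+) = P(+|D)P(D) + P(+|D')P(D')
     = \frac{99}{100} × \frac{1}{500} + \frac{1}{10} × \frac{499}{500}
     = \frac{5089}{50000}
P(D|+) = P(+|D)P(D)/P(+) = \frac{99}{5089}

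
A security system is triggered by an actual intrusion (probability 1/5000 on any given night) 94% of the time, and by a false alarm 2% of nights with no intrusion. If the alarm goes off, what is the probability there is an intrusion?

Let D = the rare event, + = positive/flagged.
P(D) = 1/5000
P(+|D) = 94/100 = 47/50
P(+|D') = 2/100 = 1/50
P(+) = P(+|D)P(D) + P(+|D')P(D')
     = \frac{47}{50} × \frac{1}{5000} + \frac{1}{50} × \frac{4999}{5000}
     = \frac{2523}{125000}
P(D|+) = P(+|D)P(D)/P(+) = \frac{47}{5046}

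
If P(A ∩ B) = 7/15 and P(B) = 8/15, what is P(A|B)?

P(A|B) = P(A ∩ B) / P(B)
= (7/15) / (8/15)
= 7/8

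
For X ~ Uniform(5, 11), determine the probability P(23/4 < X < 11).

P(23/4 < X < 11) = ∫_{23/4}^{11} f(x) dx
where f(x) = \frac{1}{6}
= \frac{7}{8}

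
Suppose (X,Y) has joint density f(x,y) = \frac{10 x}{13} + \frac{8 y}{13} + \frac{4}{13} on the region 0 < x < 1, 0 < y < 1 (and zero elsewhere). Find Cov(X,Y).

E[XY] = ∫∫ xy × f(x,y) dx dy = \frac{4}{13}
E[X] = \frac{22}{39}
E[Y] = \frac{43}{78}
Cov(X,Y) = E[XY] - E[X]E[Y] = - \frac{5}{1521}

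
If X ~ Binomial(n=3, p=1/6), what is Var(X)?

For X ~ Binomial(n=3, p=1/6):
Var(X) = \frac{5}{12}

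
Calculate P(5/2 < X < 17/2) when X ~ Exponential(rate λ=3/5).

P(5/2 < X < 17/2) = ∫_{5/2}^{17/2} f(x) dx
where f(x) = \frac{3 e^{- \frac{3 x}{5}}}{5}
= - \frac{1}{e^{\frac{51}{10}}} + e^{- \frac{3}{2}}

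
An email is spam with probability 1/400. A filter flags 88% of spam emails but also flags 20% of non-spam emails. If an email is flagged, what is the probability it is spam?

Let D = the rare event, + = positive/flagged.
P(D) = 1/400
P(+|D) = 88/100 = 22/25
P(+|D') = 20/100 = 1/5
P(+) = P(+|D)P(D) + P(+|D')P(D')
     = \frac{22}{25} × \frac{1}{400} + \frac{1}{5} × \frac{399}{400}
     = \frac{2017}{10000}
P(D|+) = P(+|D)P(D)/P(+) = \frac{22}{2017}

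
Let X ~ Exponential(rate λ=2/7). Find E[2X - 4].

For X ~ Exponential(rate λ=2/7):
E[X] = \frac{7}{2}
E[2X - 4] = 2 × E[X] - 4 = 3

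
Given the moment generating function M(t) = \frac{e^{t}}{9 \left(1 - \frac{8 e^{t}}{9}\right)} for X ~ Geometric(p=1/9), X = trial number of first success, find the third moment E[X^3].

To find E[X^3], compute M^(3)(0):
M^(1)(t) = \frac{e^{t}}{9 \left(1 - \frac{8 e^{t}}{9}\right)} + \frac{8 e^{2 t}}{81 \left(1 - \frac{8 e^{t}}{9}\right)^{2}}
M^(2)(t) = \frac{e^{t}}{9 \left(1 - \frac{8 e^{t}}{9}\right)} + \frac{8 e^{2 t}}{27 \left(1 - \frac{8 e^{t}}{9}\right)^{2}} + \frac{128 e^{3 t}}{729 \left(1 - \frac{8 e^{t}}{9}\right)^{3}}
M^(3)(t) = \frac{e^{t}}{9 \left(1 - \frac{8 e^{t}}{9}\right)} + \frac{56 e^{2 t}}{81 \left(1 - \frac{8 e^{t}}{9}\right)^{2}} + \frac{256 e^{3 t}}{243 \left(1 - \frac{8 e^{t}}{9}\right)^{3}} + \frac{1024 e^{4 t}}{2187 \left(1 - \frac{8 e^{t}}{9}\right)^{4}}
M^(3)(0) = 3897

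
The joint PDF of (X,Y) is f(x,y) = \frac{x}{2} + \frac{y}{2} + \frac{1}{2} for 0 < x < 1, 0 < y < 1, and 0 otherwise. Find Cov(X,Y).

E[XY] = ∫∫ xy × f(x,y) dx dy = \frac{7}{24}
E[X] = \frac{13}{24}
E[Y] = \frac{13}{24}
Cov(X,Y) = E[XY] - E[X]E[Y] = - \frac{1}{576}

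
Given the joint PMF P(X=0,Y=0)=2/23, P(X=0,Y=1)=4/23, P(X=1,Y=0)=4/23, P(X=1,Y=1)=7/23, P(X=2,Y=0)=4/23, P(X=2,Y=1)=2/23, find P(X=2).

P(X=2) = P(X=2,Y=0) + P(X=2,Y=1)
= 4/23 + 2/23
= 6/23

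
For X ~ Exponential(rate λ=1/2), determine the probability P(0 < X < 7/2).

P(0 < X < 7/2) = ∫_{0}^{7/2} f(x) dx
where f(x) = \frac{e^{- \frac{x}{2}}}{2}
= 1 - e^{- \frac{7}{4}}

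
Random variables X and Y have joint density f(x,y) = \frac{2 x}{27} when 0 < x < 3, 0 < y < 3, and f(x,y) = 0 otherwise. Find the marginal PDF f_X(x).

f_X(x) = ∫_0^3 f(x,y) dy
= ∫_0^3 \frac{2 x}{27} dy
= \frac{2 x}{9} for 0 < x < 3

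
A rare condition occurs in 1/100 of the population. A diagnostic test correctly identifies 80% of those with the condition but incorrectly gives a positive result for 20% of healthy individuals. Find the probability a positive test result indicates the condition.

Let D = the rare event, + = positive/flagged.
P(D) = 1/100
P(+|D) = 80/100 = 4/5
P(+|D') = 20/100 = 1/5
P(+) = P(+|D)P(D) + P(+|D')P(D')
     = \frac{4}{5} × \frac{1}{100} + \frac{1}{5} × \frac{99}{100}
     = \frac{103}{500}
P(D|+) = P(+|D)P(D)/P(+) = \frac{4}{103}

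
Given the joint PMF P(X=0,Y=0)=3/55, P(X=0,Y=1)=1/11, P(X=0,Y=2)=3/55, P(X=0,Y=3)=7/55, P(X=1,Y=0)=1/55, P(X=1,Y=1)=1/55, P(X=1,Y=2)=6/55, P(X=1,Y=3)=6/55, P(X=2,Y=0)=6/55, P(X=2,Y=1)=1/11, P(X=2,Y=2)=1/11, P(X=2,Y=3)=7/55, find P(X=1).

P(X=1) = P(X=1,Y=0) + P(X=1,Y=1) + P(X=1,Y=2) + P(X=1,Y=3)
= 1/55 + 1/55 + 6/55 + 6/55
= 14/55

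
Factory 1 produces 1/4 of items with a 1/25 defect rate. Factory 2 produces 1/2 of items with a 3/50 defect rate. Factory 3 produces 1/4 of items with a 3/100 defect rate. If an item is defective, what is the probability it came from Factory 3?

Using Bayes' theorem:
P(F1) = 1/4, P(D|F1) = 1/25
P(F2) = 1/2, P(D|F2) = 3/50
P(F3) = 1/4, P(D|F3) = 3/100
P(D) = P(D|F1)P(F1) + P(D|F2)P(F2) + P(D|F3)P(F3)
     = \frac{19}{400}
P(F3|D) = P(D|F3)P(F3) / P(D)
= \frac{3}{19}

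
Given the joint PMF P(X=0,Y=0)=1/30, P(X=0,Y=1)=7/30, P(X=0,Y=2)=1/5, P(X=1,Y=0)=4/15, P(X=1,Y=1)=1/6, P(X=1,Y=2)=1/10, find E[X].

First find marginal of X:
P(X=0) = 7/15
P(X=1) = 8/15
E[X] = 0 × 7/15 + 1 × 8/15 = 8/15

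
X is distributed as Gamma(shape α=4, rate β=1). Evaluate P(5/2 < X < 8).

P(5/2 < X < 8) = ∫_{5/2}^{8} f(x) dx
where f(x) = \frac{x^{3} e^{- x}}{6}
= - \frac{379}{3 e^{8}} + \frac{443}{48 e^{\frac{5}{2}}}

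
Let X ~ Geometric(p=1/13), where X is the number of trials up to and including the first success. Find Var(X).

For X ~ Geometric(p=1/13), where X is the number of trials up to and including the first success:
Var(X) = 156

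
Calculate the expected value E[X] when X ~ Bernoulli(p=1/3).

For X ~ Bernoulli(p=1/3), the expected value is:
E[X] = \frac{1}{3}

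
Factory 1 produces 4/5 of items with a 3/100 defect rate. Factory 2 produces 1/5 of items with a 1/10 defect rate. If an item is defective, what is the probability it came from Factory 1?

Using Bayes' theorem:
P(F1) = 4/5, P(D|F1) = 3/100
P(F2) = 1/5, P(D|F2) = 1/10
P(D) = P(D|F1)P(F1) + P(D|F2)P(F2)
     = \frac{11}{250}
P(F1|D) = P(D|F1)P(F1) / P(D)
= \frac{6}{11}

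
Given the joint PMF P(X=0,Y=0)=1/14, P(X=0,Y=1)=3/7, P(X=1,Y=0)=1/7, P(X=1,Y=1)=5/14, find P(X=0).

P(X=0) = P(X=0,Y=0) + P(X=0,Y=1)
= 1/14 + 3/7
= 1/2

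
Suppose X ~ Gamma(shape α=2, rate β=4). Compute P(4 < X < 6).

P(4 < X < 6) = ∫_{4}^{6} f(x) dx
where f(x) = 16 x e^{- 4 x}
= \frac{-25 + 17 e^{8}}{e^{24}}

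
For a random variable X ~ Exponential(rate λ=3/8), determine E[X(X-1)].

E[X(X-1)] = E[X² - X] = E[X²] - E[X]
E[X] = \frac{8}{3}
E[X²] = Var(X) + (E[X])² = \frac{64}{9} + (\frac{8}{3})² = \frac{128}{9}
E[X(X-1)] = \frac{128}{9} - \frac{8}{3} = \frac{104}{9}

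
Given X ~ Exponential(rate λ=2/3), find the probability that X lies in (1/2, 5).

P(1/2 < X < 5) = ∫_{1/2}^{5} f(x) dx
where f(x) = \frac{2 e^{- \frac{2 x}{3}}}{3}
= - \frac{1 - e^{3}}{e^{\frac{10}{3}}}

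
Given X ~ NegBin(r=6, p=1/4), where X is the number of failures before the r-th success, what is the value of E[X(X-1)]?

E[X(X-1)] = E[X² - X] = E[X²] - E[X]
E[X] = 18
E[X²] = Var(X) + (E[X])² = 72 + (18)² = 396
E[X(X-1)] = 396 - 18 = 378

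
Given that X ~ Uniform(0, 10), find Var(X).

For X ~ Uniform(0, 10):
Var(X) = \frac{25}{3}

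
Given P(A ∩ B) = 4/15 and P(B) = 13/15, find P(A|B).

P(A|B) = P(A ∩ B) / P(B)
= (4/15) / (13/15)
= 4/13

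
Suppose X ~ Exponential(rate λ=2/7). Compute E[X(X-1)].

E[X(X-1)] = E[X² - X] = E[X²] - E[X]
E[X] = \frac{7}{2}
E[X²] = Var(X) + (E[X])² = \frac{49}{4} + (\frac{7}{2})² = \frac{49}{2}
E[X(X-1)] = \frac{49}{2} - \frac{7}{2} = 21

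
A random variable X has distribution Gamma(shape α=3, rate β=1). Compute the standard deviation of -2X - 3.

For X ~ Gamma(shape α=3, rate β=1):
Var(X) = 3
SD(X) = √(Var(X)) = √(3) = \sqrt{3}
SD(-2X - 3) = |-2| × SD(X) = 2 × \sqrt{3} = 2 \sqrt{3}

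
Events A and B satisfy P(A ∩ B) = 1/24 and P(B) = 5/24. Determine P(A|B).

P(A|B) = P(A ∩ B) / P(B)
= (1/24) / (5/24)
= 1/5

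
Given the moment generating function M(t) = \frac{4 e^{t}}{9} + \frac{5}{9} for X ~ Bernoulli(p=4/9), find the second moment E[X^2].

To find E[X^2], compute M^(2)(0):
M^(1)(t) = \frac{4 e^{t}}{9}
M^(2)(t) = \frac{4 e^{t}}{9}
M^(2)(0) = \frac{4}{9}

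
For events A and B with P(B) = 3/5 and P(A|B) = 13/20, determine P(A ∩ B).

By definition, P(A|B) = P(A ∩ B) / P(B)
So P(A ∩ B) = P(A|B) × P(B)
= 13/20 × 3/5
= 39/100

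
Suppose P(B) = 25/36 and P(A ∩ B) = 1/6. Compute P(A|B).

P(A|B) = P(A ∩ B) / P(B)
= (1/6) / (25/36)
= 6/25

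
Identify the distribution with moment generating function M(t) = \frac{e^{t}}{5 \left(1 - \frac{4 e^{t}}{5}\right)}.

The MGF M(t) = \frac{e^{t}}{5 \left(1 - \frac{4 e^{t}}{5}\right)} is the standard form for the Geometric distribution.
Comparing with the known MGF formula identifies: Geometric(p=1/5), X = trial number of first success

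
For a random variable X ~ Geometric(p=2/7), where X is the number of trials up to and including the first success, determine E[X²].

Using the identity E[X²] = Var(X) + (E[X])²:
E[X] = \frac{7}{2}
Var(X) = \frac{35}{4}
E[X²] = \frac{35}{4} + (\frac{7}{2})²
= 21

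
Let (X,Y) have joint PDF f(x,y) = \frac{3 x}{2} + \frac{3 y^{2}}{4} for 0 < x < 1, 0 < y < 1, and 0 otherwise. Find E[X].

E[X] = ∫_0^1 ∫_0^1 x × f(x,y) dy dx
= ∫_0^1 ∫_0^1 x × (\frac{3 x}{2} + \frac{3 y^{2}}{4}) dy dx
= \frac{5}{8}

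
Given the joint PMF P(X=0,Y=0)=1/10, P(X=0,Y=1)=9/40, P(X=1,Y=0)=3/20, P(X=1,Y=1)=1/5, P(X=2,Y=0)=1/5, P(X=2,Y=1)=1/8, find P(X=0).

P(X=0) = P(X=0,Y=0) + P(X=0,Y=1)
= 1/10 + 9/40
= 13/40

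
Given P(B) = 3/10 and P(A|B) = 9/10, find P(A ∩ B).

By definition, P(A|B) = P(A ∩ B) / P(B)
So P(A ∩ B) = P(A|B) × P(B)
= 9/10 × 3/10
= 27/100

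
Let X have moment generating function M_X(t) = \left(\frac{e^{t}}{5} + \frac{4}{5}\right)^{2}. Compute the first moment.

To find E[X], compute M^(1)(0):
M^(1)(t) = \frac{2 \left(\frac{e^{t}}{5} + \frac{4}{5}\right) e^{t}}{5}
M^(1)(0) = \frac{2}{5}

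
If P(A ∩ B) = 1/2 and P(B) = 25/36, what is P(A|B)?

P(A|B) = P(A ∩ B) / P(B)
= (1/2) / (25/36)
= 18/25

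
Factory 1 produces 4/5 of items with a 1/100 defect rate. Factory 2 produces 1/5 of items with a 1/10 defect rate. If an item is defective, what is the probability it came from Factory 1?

Using Bayes' theorem:
P(F1) = 4/5, P(D|F1) = 1/100
P(F2) = 1/5, P(D|F2) = 1/10
P(D) = P(D|F1)P(F1) + P(D|F2)P(F2)
     = \frac{7}{250}
P(F1|D) = P(D|F1)P(F1) / P(D)
= \frac{2}{7}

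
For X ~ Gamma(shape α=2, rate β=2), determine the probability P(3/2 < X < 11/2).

P(3/2 < X < 11/2) = ∫_{3/2}^{11/2} f(x) dx
where f(x) = 4 x e^{- 2 x}
= \frac{4 \left(-3 + e^{8}\right)}{e^{11}}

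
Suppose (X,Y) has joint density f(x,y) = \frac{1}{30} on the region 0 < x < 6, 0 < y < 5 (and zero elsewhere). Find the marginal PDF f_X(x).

f_X(x) = ∫_0^5 f(x,y) dy
= ∫_0^5 \frac{1}{30} dy
= \frac{1}{6} for 0 < x < 6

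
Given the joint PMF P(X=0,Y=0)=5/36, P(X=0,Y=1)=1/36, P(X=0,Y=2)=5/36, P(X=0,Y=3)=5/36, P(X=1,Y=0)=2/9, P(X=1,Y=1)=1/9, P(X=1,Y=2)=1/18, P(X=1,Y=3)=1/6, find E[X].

First find marginal of X:
P(X=0) = 4/9
P(X=1) = 5/9
E[X] = 0 × 4/9 + 1 × 5/9 = 5/9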